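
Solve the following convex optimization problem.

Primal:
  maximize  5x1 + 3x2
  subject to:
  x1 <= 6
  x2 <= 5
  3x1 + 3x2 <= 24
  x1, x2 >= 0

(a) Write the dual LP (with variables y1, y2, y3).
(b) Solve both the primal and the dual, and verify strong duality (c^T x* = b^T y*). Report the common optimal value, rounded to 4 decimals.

The standard primal-dual pair for 'max c^T x s.t. A x <= b, x >= 0' is:
  Dual:  min b^T y  s.t.  A^T y >= c,  y >= 0.

So the dual LP is:
  minimize  6y1 + 5y2 + 24y3
  subject to:
    y1 + 3y3 >= 5
    y2 + 3y3 >= 3
    y1, y2, y3 >= 0

Solving the primal: x* = (6, 2).
  primal value c^T x* = 36.
Solving the dual: y* = (2, 0, 1).
  dual value b^T y* = 36.
Strong duality: c^T x* = b^T y*. Confirmed.

36


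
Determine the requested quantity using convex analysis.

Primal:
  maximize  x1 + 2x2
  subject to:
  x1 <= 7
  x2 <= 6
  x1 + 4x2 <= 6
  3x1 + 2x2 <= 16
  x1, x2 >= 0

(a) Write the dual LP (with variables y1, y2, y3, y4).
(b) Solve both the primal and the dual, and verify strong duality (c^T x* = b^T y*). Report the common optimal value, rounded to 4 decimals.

The standard primal-dual pair for 'max c^T x s.t. A x <= b, x >= 0' is:
  Dual:  min b^T y  s.t.  A^T y >= c,  y >= 0.

So the dual LP is:
  minimize  7y1 + 6y2 + 6y3 + 16y4
  subject to:
    y1 + y3 + 3y4 >= 1
    y2 + 4y3 + 2y4 >= 2
    y1, y2, y3, y4 >= 0

Solving the primal: x* = (5.2, 0.2).
  primal value c^T x* = 5.6.
Solving the dual: y* = (0, 0, 0.4, 0.2).
  dual value b^T y* = 5.6.
Strong duality: c^T x* = b^T y*. Confirmed.

5.6


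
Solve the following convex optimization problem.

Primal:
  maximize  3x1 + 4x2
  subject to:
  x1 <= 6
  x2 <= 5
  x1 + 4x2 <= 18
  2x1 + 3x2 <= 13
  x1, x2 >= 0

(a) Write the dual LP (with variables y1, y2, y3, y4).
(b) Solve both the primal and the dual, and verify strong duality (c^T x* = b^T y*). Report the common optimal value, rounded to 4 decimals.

The standard primal-dual pair for 'max c^T x s.t. A x <= b, x >= 0' is:
  Dual:  min b^T y  s.t.  A^T y >= c,  y >= 0.

So the dual LP is:
  minimize  6y1 + 5y2 + 18y3 + 13y4
  subject to:
    y1 + y3 + 2y4 >= 3
    y2 + 4y3 + 3y4 >= 4
    y1, y2, y3, y4 >= 0

Solving the primal: x* = (6, 0.3333).
  primal value c^T x* = 19.3333.
Solving the dual: y* = (0.3333, 0, 0, 1.3333).
  dual value b^T y* = 19.3333.
Strong duality: c^T x* = b^T y*. Confirmed.

19.3333


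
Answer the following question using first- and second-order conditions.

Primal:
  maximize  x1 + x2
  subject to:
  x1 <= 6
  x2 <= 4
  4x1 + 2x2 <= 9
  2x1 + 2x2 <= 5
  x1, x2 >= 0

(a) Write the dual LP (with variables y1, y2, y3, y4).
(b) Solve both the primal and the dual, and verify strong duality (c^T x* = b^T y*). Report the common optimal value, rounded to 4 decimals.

The standard primal-dual pair for 'max c^T x s.t. A x <= b, x >= 0' is:
  Dual:  min b^T y  s.t.  A^T y >= c,  y >= 0.

So the dual LP is:
  minimize  6y1 + 4y2 + 9y3 + 5y4
  subject to:
    y1 + 4y3 + 2y4 >= 1
    y2 + 2y3 + 2y4 >= 1
    y1, y2, y3, y4 >= 0

Solving the primal: x* = (2, 0.5).
  primal value c^T x* = 2.5.
Solving the dual: y* = (0, 0, 0, 0.5).
  dual value b^T y* = 2.5.
Strong duality: c^T x* = b^T y*. Confirmed.

2.5


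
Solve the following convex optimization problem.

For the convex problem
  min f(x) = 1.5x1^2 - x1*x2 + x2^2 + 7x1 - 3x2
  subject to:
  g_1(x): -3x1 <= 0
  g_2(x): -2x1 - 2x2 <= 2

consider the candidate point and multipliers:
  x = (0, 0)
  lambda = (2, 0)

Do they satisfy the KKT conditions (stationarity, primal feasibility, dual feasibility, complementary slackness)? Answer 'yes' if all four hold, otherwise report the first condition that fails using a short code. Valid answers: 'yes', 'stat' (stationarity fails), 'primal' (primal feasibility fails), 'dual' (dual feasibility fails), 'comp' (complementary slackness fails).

Gradient of f: grad f(x) = Q x + c = (7, -3)
Constraint values g_i(x) = a_i^T x - b_i:
  g_1((0, 0)) = 0
  g_2((0, 0)) = -2
Stationarity residual: grad f(x) + sum_i lambda_i a_i = (1, -3)
  -> stationarity FAILS
Primal feasibility (all g_i <= 0): OK
Dual feasibility (all lambda_i >= 0): OK
Complementary slackness (lambda_i * g_i(x) = 0 for all i): OK

Verdict: the first failing condition is stationarity -> stat.

stat


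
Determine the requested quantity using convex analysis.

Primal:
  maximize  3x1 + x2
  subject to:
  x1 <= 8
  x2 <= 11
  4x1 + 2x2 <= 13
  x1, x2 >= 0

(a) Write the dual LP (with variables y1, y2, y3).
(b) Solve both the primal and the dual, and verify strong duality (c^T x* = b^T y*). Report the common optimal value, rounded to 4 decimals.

The standard primal-dual pair for 'max c^T x s.t. A x <= b, x >= 0' is:
  Dual:  min b^T y  s.t.  A^T y >= c,  y >= 0.

So the dual LP is:
  minimize  8y1 + 11y2 + 13y3
  subject to:
    y1 + 4y3 >= 3
    y2 + 2y3 >= 1
    y1, y2, y3 >= 0

Solving the primal: x* = (3.25, 0).
  primal value c^T x* = 9.75.
Solving the dual: y* = (0, 0, 0.75).
  dual value b^T y* = 9.75.
Strong duality: c^T x* = b^T y*. Confirmed.

9.75


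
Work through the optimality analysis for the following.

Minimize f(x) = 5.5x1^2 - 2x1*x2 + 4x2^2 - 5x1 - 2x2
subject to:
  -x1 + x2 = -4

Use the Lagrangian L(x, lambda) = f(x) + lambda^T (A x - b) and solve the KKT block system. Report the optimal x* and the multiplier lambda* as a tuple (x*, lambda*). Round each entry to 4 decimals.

Form the Lagrangian:
  L(x, lambda) = (1/2) x^T Q x + c^T x + lambda^T (A x - b)
Stationarity (grad_x L = 0): Q x + c + A^T lambda = 0.
Primal feasibility: A x = b.

This gives the KKT block system:
  [ Q   A^T ] [ x     ]   [-c ]
  [ A    0  ] [ lambda ] = [ b ]

Solving the linear system:
  x*      = (2.0667, -1.9333)
  lambda* = (21.6)
  f(x*)   = 39.9667

x* = (2.0667, -1.9333), lambda* = (21.6)


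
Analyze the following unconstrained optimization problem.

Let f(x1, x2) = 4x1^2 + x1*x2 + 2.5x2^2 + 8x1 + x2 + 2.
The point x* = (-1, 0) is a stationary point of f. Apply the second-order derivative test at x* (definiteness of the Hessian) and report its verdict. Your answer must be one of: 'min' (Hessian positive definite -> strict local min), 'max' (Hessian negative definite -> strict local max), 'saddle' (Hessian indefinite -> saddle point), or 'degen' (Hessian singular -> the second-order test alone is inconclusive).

Compute the Hessian H = grad^2 f:
  H = [[8, 1], [1, 5]]
Verify stationarity: grad f(x*) = H x* + g = (0, 0).
Eigenvalues of H: 4.6972, 8.3028.
Both eigenvalues > 0, so H is positive definite -> x* is a strict local min.

min


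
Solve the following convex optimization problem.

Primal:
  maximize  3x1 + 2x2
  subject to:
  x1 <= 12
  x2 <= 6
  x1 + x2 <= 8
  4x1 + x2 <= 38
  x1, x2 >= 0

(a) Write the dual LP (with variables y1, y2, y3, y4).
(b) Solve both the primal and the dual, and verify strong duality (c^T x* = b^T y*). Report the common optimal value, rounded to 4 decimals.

The standard primal-dual pair for 'max c^T x s.t. A x <= b, x >= 0' is:
  Dual:  min b^T y  s.t.  A^T y >= c,  y >= 0.

So the dual LP is:
  minimize  12y1 + 6y2 + 8y3 + 38y4
  subject to:
    y1 + y3 + 4y4 >= 3
    y2 + y3 + y4 >= 2
    y1, y2, y3, y4 >= 0

Solving the primal: x* = (8, 0).
  primal value c^T x* = 24.
Solving the dual: y* = (0, 0, 3, 0).
  dual value b^T y* = 24.
Strong duality: c^T x* = b^T y*. Confirmed.

24


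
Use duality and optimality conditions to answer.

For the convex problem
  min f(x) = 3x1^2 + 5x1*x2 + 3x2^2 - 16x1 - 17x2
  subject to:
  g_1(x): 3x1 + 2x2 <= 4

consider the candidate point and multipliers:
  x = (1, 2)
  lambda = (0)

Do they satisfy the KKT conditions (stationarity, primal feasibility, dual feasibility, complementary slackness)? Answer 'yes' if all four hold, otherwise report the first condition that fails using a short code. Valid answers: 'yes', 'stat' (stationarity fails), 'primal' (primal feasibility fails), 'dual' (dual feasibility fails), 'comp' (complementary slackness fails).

Gradient of f: grad f(x) = Q x + c = (0, 0)
Constraint values g_i(x) = a_i^T x - b_i:
  g_1((1, 2)) = 3
Stationarity residual: grad f(x) + sum_i lambda_i a_i = (0, 0)
  -> stationarity OK
Primal feasibility (all g_i <= 0): FAILS
Dual feasibility (all lambda_i >= 0): OK
Complementary slackness (lambda_i * g_i(x) = 0 for all i): OK

Verdict: the first failing condition is primal_feasibility -> primal.

primal


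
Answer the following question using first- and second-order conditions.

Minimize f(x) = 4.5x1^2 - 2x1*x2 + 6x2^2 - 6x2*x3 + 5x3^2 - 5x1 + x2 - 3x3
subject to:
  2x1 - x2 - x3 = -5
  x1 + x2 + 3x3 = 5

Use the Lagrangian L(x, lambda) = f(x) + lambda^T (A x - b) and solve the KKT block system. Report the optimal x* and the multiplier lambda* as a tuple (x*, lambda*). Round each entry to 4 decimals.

Form the Lagrangian:
  L(x, lambda) = (1/2) x^T Q x + c^T x + lambda^T (A x - b)
Stationarity (grad_x L = 0): Q x + c + A^T lambda = 0.
Primal feasibility: A x = b.

This gives the KKT block system:
  [ Q   A^T ] [ x     ]   [-c ]
  [ A    0  ] [ lambda ] = [ b ]

Solving the linear system:
  x*      = (-1.0901, 1.1846, 1.6352)
  lambda* = (8.2549, 0.6703)
  f(x*)   = 19.8264

x* = (-1.0901, 1.1846, 1.6352), lambda* = (8.2549, 0.6703)


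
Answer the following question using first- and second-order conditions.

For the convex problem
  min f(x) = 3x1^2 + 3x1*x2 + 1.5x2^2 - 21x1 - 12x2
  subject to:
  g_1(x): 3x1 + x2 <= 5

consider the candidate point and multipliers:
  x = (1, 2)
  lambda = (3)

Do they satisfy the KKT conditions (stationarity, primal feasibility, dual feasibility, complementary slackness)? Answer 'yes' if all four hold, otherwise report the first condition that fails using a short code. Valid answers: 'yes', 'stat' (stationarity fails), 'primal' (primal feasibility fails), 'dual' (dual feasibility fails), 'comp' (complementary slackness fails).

Gradient of f: grad f(x) = Q x + c = (-9, -3)
Constraint values g_i(x) = a_i^T x - b_i:
  g_1((1, 2)) = 0
Stationarity residual: grad f(x) + sum_i lambda_i a_i = (0, 0)
  -> stationarity OK
Primal feasibility (all g_i <= 0): OK
Dual feasibility (all lambda_i >= 0): OK
Complementary slackness (lambda_i * g_i(x) = 0 for all i): OK

Verdict: yes, KKT holds.

yes


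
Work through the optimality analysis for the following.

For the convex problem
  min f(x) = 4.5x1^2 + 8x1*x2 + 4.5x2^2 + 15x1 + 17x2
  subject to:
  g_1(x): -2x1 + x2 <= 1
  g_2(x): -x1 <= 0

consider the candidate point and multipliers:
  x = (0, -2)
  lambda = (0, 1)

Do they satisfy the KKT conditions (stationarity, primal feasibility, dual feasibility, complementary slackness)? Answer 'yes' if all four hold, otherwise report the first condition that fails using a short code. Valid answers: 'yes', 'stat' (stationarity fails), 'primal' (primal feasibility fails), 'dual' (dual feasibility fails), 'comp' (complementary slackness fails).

Gradient of f: grad f(x) = Q x + c = (-1, -1)
Constraint values g_i(x) = a_i^T x - b_i:
  g_1((0, -2)) = -3
  g_2((0, -2)) = 0
Stationarity residual: grad f(x) + sum_i lambda_i a_i = (-2, -1)
  -> stationarity FAILS
Primal feasibility (all g_i <= 0): OK
Dual feasibility (all lambda_i >= 0): OK
Complementary slackness (lambda_i * g_i(x) = 0 for all i): OK

Verdict: the first failing condition is stationarity -> stat.

stat


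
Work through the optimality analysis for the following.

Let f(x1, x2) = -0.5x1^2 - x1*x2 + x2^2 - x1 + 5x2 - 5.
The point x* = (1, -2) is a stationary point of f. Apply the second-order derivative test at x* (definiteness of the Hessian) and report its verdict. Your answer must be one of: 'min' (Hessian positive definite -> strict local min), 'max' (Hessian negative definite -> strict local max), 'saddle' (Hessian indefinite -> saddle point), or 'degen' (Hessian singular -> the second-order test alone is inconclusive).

Compute the Hessian H = grad^2 f:
  H = [[-1, -1], [-1, 2]]
Verify stationarity: grad f(x*) = H x* + g = (0, 0).
Eigenvalues of H: -1.3028, 2.3028.
Eigenvalues have mixed signs, so H is indefinite -> x* is a saddle point.

saddle


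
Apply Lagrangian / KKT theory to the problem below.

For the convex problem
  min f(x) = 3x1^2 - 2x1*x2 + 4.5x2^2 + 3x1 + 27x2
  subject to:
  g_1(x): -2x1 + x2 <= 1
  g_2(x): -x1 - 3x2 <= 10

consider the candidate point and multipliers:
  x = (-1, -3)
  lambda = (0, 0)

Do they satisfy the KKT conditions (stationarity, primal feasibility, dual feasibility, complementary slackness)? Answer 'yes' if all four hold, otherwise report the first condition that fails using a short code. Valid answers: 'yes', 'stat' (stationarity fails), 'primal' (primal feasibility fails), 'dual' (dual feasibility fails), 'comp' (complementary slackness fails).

Gradient of f: grad f(x) = Q x + c = (3, 2)
Constraint values g_i(x) = a_i^T x - b_i:
  g_1((-1, -3)) = -2
  g_2((-1, -3)) = 0
Stationarity residual: grad f(x) + sum_i lambda_i a_i = (3, 2)
  -> stationarity FAILS
Primal feasibility (all g_i <= 0): OK
Dual feasibility (all lambda_i >= 0): OK
Complementary slackness (lambda_i * g_i(x) = 0 for all i): OK

Verdict: the first failing condition is stationarity -> stat.

stat


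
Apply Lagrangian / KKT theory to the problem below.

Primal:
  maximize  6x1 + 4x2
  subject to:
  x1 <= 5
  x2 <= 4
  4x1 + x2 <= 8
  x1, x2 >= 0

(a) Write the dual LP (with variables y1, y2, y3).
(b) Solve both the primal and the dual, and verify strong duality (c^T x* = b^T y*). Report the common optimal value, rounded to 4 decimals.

The standard primal-dual pair for 'max c^T x s.t. A x <= b, x >= 0' is:
  Dual:  min b^T y  s.t.  A^T y >= c,  y >= 0.

So the dual LP is:
  minimize  5y1 + 4y2 + 8y3
  subject to:
    y1 + 4y3 >= 6
    y2 + y3 >= 4
    y1, y2, y3 >= 0

Solving the primal: x* = (1, 4).
  primal value c^T x* = 22.
Solving the dual: y* = (0, 2.5, 1.5).
  dual value b^T y* = 22.
Strong duality: c^T x* = b^T y*. Confirmed.

22


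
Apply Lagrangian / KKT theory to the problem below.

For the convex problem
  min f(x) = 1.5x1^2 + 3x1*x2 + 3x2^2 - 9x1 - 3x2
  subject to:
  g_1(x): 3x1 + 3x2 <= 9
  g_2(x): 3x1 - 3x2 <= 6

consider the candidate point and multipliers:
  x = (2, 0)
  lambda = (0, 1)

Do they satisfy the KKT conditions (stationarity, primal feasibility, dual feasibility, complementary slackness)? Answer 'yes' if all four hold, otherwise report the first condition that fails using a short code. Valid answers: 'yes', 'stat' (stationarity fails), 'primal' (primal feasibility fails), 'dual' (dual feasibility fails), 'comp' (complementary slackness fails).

Gradient of f: grad f(x) = Q x + c = (-3, 3)
Constraint values g_i(x) = a_i^T x - b_i:
  g_1((2, 0)) = -3
  g_2((2, 0)) = 0
Stationarity residual: grad f(x) + sum_i lambda_i a_i = (0, 0)
  -> stationarity OK
Primal feasibility (all g_i <= 0): OK
Dual feasibility (all lambda_i >= 0): OK
Complementary slackness (lambda_i * g_i(x) = 0 for all i): OK

Verdict: yes, KKT holds.

yes


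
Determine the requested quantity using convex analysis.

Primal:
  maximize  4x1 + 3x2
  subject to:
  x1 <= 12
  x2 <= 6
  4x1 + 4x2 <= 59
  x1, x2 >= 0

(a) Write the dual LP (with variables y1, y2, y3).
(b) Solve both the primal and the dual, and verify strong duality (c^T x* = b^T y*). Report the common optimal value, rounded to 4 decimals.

The standard primal-dual pair for 'max c^T x s.t. A x <= b, x >= 0' is:
  Dual:  min b^T y  s.t.  A^T y >= c,  y >= 0.

So the dual LP is:
  minimize  12y1 + 6y2 + 59y3
  subject to:
    y1 + 4y3 >= 4
    y2 + 4y3 >= 3
    y1, y2, y3 >= 0

Solving the primal: x* = (12, 2.75).
  primal value c^T x* = 56.25.
Solving the dual: y* = (1, 0, 0.75).
  dual value b^T y* = 56.25.
Strong duality: c^T x* = b^T y*. Confirmed.

56.25


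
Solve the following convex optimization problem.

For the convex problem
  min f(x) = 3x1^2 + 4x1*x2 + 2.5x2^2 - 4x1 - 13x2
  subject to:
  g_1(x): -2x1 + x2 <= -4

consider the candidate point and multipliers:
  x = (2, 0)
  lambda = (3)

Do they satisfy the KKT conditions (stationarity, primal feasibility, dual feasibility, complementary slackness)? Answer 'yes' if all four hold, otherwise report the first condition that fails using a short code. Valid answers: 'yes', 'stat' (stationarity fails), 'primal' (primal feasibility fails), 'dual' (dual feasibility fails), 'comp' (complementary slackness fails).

Gradient of f: grad f(x) = Q x + c = (8, -5)
Constraint values g_i(x) = a_i^T x - b_i:
  g_1((2, 0)) = 0
Stationarity residual: grad f(x) + sum_i lambda_i a_i = (2, -2)
  -> stationarity FAILS
Primal feasibility (all g_i <= 0): OK
Dual feasibility (all lambda_i >= 0): OK
Complementary slackness (lambda_i * g_i(x) = 0 for all i): OK

Verdict: the first failing condition is stationarity -> stat.

stat


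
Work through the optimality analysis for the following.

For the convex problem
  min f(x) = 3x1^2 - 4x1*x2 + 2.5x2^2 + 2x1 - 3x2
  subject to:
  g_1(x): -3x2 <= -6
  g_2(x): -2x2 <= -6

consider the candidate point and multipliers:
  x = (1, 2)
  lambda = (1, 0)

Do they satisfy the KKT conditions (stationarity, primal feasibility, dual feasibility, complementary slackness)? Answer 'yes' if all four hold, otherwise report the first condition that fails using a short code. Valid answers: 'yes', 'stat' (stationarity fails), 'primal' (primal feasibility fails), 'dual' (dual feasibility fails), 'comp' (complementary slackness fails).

Gradient of f: grad f(x) = Q x + c = (0, 3)
Constraint values g_i(x) = a_i^T x - b_i:
  g_1((1, 2)) = 0
  g_2((1, 2)) = 2
Stationarity residual: grad f(x) + sum_i lambda_i a_i = (0, 0)
  -> stationarity OK
Primal feasibility (all g_i <= 0): FAILS
Dual feasibility (all lambda_i >= 0): OK
Complementary slackness (lambda_i * g_i(x) = 0 for all i): OK

Verdict: the first failing condition is primal_feasibility -> primal.

primal


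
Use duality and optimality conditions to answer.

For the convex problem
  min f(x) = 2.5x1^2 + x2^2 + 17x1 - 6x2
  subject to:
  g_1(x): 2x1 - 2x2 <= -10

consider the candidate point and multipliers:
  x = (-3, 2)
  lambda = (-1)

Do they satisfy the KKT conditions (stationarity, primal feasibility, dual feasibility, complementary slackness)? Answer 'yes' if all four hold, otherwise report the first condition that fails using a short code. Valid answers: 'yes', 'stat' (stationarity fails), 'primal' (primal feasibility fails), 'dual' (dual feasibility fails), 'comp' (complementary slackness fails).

Gradient of f: grad f(x) = Q x + c = (2, -2)
Constraint values g_i(x) = a_i^T x - b_i:
  g_1((-3, 2)) = 0
Stationarity residual: grad f(x) + sum_i lambda_i a_i = (0, 0)
  -> stationarity OK
Primal feasibility (all g_i <= 0): OK
Dual feasibility (all lambda_i >= 0): FAILS
Complementary slackness (lambda_i * g_i(x) = 0 for all i): OK

Verdict: the first failing condition is dual_feasibility -> dual.

dual


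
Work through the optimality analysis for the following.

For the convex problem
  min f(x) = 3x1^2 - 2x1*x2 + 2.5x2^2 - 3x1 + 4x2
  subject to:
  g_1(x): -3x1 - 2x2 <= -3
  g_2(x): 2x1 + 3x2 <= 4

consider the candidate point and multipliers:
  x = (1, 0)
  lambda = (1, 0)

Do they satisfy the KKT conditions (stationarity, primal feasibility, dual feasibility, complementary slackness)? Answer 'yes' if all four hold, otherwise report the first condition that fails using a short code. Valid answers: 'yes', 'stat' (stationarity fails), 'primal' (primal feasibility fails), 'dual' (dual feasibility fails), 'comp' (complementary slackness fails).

Gradient of f: grad f(x) = Q x + c = (3, 2)
Constraint values g_i(x) = a_i^T x - b_i:
  g_1((1, 0)) = 0
  g_2((1, 0)) = -2
Stationarity residual: grad f(x) + sum_i lambda_i a_i = (0, 0)
  -> stationarity OK
Primal feasibility (all g_i <= 0): OK
Dual feasibility (all lambda_i >= 0): OK
Complementary slackness (lambda_i * g_i(x) = 0 for all i): OK

Verdict: yes, KKT holds.

yes


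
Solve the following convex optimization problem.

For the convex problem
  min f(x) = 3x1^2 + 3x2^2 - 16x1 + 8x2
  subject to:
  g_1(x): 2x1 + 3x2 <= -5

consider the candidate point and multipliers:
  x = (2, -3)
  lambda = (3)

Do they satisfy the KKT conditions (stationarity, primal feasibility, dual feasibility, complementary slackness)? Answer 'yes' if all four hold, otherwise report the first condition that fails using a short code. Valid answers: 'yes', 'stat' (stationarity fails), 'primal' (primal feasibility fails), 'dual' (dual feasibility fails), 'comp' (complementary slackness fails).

Gradient of f: grad f(x) = Q x + c = (-4, -10)
Constraint values g_i(x) = a_i^T x - b_i:
  g_1((2, -3)) = 0
Stationarity residual: grad f(x) + sum_i lambda_i a_i = (2, -1)
  -> stationarity FAILS
Primal feasibility (all g_i <= 0): OK
Dual feasibility (all lambda_i >= 0): OK
Complementary slackness (lambda_i * g_i(x) = 0 for all i): OK

Verdict: the first failing condition is stationarity -> stat.

stat


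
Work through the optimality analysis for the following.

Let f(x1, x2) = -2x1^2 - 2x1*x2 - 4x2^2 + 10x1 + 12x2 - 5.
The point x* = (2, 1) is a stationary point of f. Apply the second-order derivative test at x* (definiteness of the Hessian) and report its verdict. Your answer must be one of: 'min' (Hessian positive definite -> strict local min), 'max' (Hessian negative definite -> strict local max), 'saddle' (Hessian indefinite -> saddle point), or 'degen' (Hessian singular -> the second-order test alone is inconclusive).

Compute the Hessian H = grad^2 f:
  H = [[-4, -2], [-2, -8]]
Verify stationarity: grad f(x*) = H x* + g = (0, 0).
Eigenvalues of H: -8.8284, -3.1716.
Both eigenvalues < 0, so H is negative definite -> x* is a strict local max.

max


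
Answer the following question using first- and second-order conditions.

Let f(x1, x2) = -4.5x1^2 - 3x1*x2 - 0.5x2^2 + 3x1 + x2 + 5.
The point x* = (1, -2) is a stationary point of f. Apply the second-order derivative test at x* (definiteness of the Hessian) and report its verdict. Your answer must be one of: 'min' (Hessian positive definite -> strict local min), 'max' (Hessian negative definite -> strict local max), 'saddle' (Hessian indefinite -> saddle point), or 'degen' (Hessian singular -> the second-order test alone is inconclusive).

Compute the Hessian H = grad^2 f:
  H = [[-9, -3], [-3, -1]]
Verify stationarity: grad f(x*) = H x* + g = (0, 0).
Eigenvalues of H: -10, 0.
H has a zero eigenvalue (singular; negative semidefinite but not definite), so H is neither positive definite, negative definite, nor indefinite. The second-order test alone is inconclusive -> degen.
(Indeed, f is constant along the null direction of H through x*, so x* is not a strict local extremum.)

degen


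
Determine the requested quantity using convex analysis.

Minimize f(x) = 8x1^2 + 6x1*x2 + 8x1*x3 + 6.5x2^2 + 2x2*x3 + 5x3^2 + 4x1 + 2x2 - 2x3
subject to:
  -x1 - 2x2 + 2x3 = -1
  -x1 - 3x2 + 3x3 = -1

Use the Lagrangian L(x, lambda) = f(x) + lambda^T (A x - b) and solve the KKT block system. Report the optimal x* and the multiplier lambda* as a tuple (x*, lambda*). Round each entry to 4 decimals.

Form the Lagrangian:
  L(x, lambda) = (1/2) x^T Q x + c^T x + lambda^T (A x - b)
Stationarity (grad_x L = 0): Q x + c + A^T lambda = 0.
Primal feasibility: A x = b.

This gives the KKT block system:
  [ Q   A^T ] [ x     ]   [-c ]
  [ A    0  ] [ lambda ] = [ b ]

Solving the linear system:
  x*      = (1, -0.5185, -0.5185)
  lambda* = (38, -25.2593)
  f(x*)   = 8.3704

x* = (1, -0.5185, -0.5185), lambda* = (38, -25.2593)


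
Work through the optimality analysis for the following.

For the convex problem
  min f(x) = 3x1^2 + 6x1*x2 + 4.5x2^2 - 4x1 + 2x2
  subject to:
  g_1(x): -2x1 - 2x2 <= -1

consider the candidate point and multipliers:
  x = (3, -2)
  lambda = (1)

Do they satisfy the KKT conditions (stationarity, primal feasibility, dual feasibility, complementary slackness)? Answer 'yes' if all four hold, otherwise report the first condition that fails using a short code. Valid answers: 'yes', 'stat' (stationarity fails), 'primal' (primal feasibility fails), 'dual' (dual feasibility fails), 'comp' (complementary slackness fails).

Gradient of f: grad f(x) = Q x + c = (2, 2)
Constraint values g_i(x) = a_i^T x - b_i:
  g_1((3, -2)) = -1
Stationarity residual: grad f(x) + sum_i lambda_i a_i = (0, 0)
  -> stationarity OK
Primal feasibility (all g_i <= 0): OK
Dual feasibility (all lambda_i >= 0): OK
Complementary slackness (lambda_i * g_i(x) = 0 for all i): FAILS

Verdict: the first failing condition is complementary_slackness -> comp.

comp


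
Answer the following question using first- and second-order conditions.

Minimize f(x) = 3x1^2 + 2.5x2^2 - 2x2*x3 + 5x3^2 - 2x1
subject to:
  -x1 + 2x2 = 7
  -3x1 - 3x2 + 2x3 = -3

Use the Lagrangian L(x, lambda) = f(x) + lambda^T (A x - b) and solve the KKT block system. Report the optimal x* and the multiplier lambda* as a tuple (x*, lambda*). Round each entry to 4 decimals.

Form the Lagrangian:
  L(x, lambda) = (1/2) x^T Q x + c^T x + lambda^T (A x - b)
Stationarity (grad_x L = 0): Q x + c + A^T lambda = 0.
Primal feasibility: A x = b.

This gives the KKT block system:
  [ Q   A^T ] [ x     ]   [-c ]
  [ A    0  ] [ lambda ] = [ b ]

Solving the linear system:
  x*      = (-1.3419, 2.829, 0.7307)
  lambda* = (-7.5785, -0.8244)
  f(x*)   = 26.63

x* = (-1.3419, 2.829, 0.7307), lambda* = (-7.5785, -0.8244)


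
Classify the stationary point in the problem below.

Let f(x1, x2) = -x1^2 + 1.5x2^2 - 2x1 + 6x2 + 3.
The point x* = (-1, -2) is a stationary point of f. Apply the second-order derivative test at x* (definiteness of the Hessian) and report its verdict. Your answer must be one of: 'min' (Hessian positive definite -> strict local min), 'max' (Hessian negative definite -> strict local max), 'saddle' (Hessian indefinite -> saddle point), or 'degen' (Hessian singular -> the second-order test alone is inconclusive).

Compute the Hessian H = grad^2 f:
  H = [[-2, 0], [0, 3]]
Verify stationarity: grad f(x*) = H x* + g = (0, 0).
Eigenvalues of H: -2, 3.
Eigenvalues have mixed signs, so H is indefinite -> x* is a saddle point.

saddle


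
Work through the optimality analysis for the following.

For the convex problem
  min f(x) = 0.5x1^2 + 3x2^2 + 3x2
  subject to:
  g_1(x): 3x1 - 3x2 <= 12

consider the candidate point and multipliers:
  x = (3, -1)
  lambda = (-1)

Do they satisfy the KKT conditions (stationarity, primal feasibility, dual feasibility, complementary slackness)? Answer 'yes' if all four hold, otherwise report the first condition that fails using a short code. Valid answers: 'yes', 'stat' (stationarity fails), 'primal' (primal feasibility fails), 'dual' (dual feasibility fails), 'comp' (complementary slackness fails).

Gradient of f: grad f(x) = Q x + c = (3, -3)
Constraint values g_i(x) = a_i^T x - b_i:
  g_1((3, -1)) = 0
Stationarity residual: grad f(x) + sum_i lambda_i a_i = (0, 0)
  -> stationarity OK
Primal feasibility (all g_i <= 0): OK
Dual feasibility (all lambda_i >= 0): FAILS
Complementary slackness (lambda_i * g_i(x) = 0 for all i): OK

Verdict: the first failing condition is dual_feasibility -> dual.

dual


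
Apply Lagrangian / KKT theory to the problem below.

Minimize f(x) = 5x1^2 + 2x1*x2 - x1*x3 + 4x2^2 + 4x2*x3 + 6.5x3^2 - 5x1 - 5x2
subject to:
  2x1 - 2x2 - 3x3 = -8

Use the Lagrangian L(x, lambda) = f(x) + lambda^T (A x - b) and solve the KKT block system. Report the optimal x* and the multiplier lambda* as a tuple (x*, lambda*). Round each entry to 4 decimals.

Form the Lagrangian:
  L(x, lambda) = (1/2) x^T Q x + c^T x + lambda^T (A x - b)
Stationarity (grad_x L = 0): Q x + c + A^T lambda = 0.
Primal feasibility: A x = b.

This gives the KKT block system:
  [ Q   A^T ] [ x     ]   [-c ]
  [ A    0  ] [ lambda ] = [ b ]

Solving the linear system:
  x*      = (-1.0073, 2.0128, 0.6533)
  lambda* = (5.8504)
  f(x*)   = 20.8878

x* = (-1.0073, 2.0128, 0.6533), lambda* = (5.8504)


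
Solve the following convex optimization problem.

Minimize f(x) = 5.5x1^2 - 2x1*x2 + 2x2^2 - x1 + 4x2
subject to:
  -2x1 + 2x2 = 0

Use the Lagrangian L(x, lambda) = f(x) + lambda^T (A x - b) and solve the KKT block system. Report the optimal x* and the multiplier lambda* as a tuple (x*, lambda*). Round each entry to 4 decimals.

Form the Lagrangian:
  L(x, lambda) = (1/2) x^T Q x + c^T x + lambda^T (A x - b)
Stationarity (grad_x L = 0): Q x + c + A^T lambda = 0.
Primal feasibility: A x = b.

This gives the KKT block system:
  [ Q   A^T ] [ x     ]   [-c ]
  [ A    0  ] [ lambda ] = [ b ]

Solving the linear system:
  x*      = (-0.2727, -0.2727)
  lambda* = (-1.7273)
  f(x*)   = -0.4091

x* = (-0.2727, -0.2727), lambda* = (-1.7273)


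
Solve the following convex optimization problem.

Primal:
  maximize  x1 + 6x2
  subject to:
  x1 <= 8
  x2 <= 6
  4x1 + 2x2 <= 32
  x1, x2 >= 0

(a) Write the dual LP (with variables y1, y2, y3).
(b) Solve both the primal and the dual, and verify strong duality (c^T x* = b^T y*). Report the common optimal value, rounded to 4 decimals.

The standard primal-dual pair for 'max c^T x s.t. A x <= b, x >= 0' is:
  Dual:  min b^T y  s.t.  A^T y >= c,  y >= 0.

So the dual LP is:
  minimize  8y1 + 6y2 + 32y3
  subject to:
    y1 + 4y3 >= 1
    y2 + 2y3 >= 6
    y1, y2, y3 >= 0

Solving the primal: x* = (5, 6).
  primal value c^T x* = 41.
Solving the dual: y* = (0, 5.5, 0.25).
  dual value b^T y* = 41.
Strong duality: c^T x* = b^T y*. Confirmed.

41


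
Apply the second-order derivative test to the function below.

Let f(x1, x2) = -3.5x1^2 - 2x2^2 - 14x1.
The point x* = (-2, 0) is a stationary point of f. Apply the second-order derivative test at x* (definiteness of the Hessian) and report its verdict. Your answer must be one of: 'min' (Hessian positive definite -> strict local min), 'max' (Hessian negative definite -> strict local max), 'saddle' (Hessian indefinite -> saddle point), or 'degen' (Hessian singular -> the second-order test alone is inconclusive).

Compute the Hessian H = grad^2 f:
  H = [[-7, 0], [0, -4]]
Verify stationarity: grad f(x*) = H x* + g = (0, 0).
Eigenvalues of H: -7, -4.
Both eigenvalues < 0, so H is negative definite -> x* is a strict local max.

max


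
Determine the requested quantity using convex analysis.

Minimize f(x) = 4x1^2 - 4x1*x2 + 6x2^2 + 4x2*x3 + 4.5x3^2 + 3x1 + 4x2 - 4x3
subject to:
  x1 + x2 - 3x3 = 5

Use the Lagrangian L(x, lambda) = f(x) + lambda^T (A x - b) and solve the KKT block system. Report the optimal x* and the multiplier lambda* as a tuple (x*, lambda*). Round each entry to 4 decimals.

Form the Lagrangian:
  L(x, lambda) = (1/2) x^T Q x + c^T x + lambda^T (A x - b)
Stationarity (grad_x L = 0): Q x + c + A^T lambda = 0.
Primal feasibility: A x = b.

This gives the KKT block system:
  [ Q   A^T ] [ x     ]   [-c ]
  [ A    0  ] [ lambda ] = [ b ]

Solving the linear system:
  x*      = (0.4863, 0.6262, -1.2958)
  lambda* = (-4.3859)
  f(x*)   = 15.5382

x* = (0.4863, 0.6262, -1.2958), lambda* = (-4.3859)


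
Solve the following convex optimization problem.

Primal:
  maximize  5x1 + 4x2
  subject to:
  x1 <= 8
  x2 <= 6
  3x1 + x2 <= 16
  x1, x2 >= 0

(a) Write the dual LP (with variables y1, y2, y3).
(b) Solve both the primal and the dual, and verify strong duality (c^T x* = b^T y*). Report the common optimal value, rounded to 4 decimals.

The standard primal-dual pair for 'max c^T x s.t. A x <= b, x >= 0' is:
  Dual:  min b^T y  s.t.  A^T y >= c,  y >= 0.

So the dual LP is:
  minimize  8y1 + 6y2 + 16y3
  subject to:
    y1 + 3y3 >= 5
    y2 + y3 >= 4
    y1, y2, y3 >= 0

Solving the primal: x* = (3.3333, 6).
  primal value c^T x* = 40.6667.
Solving the dual: y* = (0, 2.3333, 1.6667).
  dual value b^T y* = 40.6667.
Strong duality: c^T x* = b^T y*. Confirmed.

40.6667


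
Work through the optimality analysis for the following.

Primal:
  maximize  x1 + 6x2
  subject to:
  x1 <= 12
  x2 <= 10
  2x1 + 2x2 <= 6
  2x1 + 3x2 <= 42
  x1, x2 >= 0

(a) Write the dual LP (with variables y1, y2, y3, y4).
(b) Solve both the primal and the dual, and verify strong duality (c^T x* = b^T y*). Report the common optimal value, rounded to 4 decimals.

The standard primal-dual pair for 'max c^T x s.t. A x <= b, x >= 0' is:
  Dual:  min b^T y  s.t.  A^T y >= c,  y >= 0.

So the dual LP is:
  minimize  12y1 + 10y2 + 6y3 + 42y4
  subject to:
    y1 + 2y3 + 2y4 >= 1
    y2 + 2y3 + 3y4 >= 6
    y1, y2, y3, y4 >= 0

Solving the primal: x* = (0, 3).
  primal value c^T x* = 18.
Solving the dual: y* = (0, 0, 3, 0).
  dual value b^T y* = 18.
Strong duality: c^T x* = b^T y*. Confirmed.

18


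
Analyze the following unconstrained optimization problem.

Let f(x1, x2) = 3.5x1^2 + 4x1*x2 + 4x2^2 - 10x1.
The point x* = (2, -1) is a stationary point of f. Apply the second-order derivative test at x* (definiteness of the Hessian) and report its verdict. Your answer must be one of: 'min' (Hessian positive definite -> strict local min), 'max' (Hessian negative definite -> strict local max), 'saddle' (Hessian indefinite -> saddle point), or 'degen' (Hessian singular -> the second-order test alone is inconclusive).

Compute the Hessian H = grad^2 f:
  H = [[7, 4], [4, 8]]
Verify stationarity: grad f(x*) = H x* + g = (0, 0).
Eigenvalues of H: 3.4689, 11.5311.
Both eigenvalues > 0, so H is positive definite -> x* is a strict local min.

min


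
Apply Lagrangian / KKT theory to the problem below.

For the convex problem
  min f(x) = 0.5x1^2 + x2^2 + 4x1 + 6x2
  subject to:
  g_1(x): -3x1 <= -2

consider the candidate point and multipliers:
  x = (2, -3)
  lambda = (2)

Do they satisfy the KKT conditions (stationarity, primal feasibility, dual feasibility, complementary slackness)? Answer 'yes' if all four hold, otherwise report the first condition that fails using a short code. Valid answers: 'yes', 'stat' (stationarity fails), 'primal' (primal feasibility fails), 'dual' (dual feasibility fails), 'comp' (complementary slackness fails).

Gradient of f: grad f(x) = Q x + c = (6, 0)
Constraint values g_i(x) = a_i^T x - b_i:
  g_1((2, -3)) = -4
Stationarity residual: grad f(x) + sum_i lambda_i a_i = (0, 0)
  -> stationarity OK
Primal feasibility (all g_i <= 0): OK
Dual feasibility (all lambda_i >= 0): OK
Complementary slackness (lambda_i * g_i(x) = 0 for all i): FAILS

Verdict: the first failing condition is complementary_slackness -> comp.

comp


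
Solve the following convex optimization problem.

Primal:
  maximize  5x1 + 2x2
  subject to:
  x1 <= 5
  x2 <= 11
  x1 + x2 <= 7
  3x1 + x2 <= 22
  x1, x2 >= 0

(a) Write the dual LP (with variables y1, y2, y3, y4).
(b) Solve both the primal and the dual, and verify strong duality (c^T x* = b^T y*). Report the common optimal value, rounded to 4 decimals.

The standard primal-dual pair for 'max c^T x s.t. A x <= b, x >= 0' is:
  Dual:  min b^T y  s.t.  A^T y >= c,  y >= 0.

So the dual LP is:
  minimize  5y1 + 11y2 + 7y3 + 22y4
  subject to:
    y1 + y3 + 3y4 >= 5
    y2 + y3 + y4 >= 2
    y1, y2, y3, y4 >= 0

Solving the primal: x* = (5, 2).
  primal value c^T x* = 29.
Solving the dual: y* = (3, 0, 2, 0).
  dual value b^T y* = 29.
Strong duality: c^T x* = b^T y*. Confirmed.

29


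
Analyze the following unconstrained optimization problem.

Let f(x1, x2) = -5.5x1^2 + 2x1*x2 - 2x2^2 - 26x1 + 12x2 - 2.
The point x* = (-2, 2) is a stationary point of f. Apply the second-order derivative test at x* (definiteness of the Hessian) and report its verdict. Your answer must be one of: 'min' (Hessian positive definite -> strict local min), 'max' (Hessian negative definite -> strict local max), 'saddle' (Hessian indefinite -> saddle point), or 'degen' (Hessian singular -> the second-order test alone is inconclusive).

Compute the Hessian H = grad^2 f:
  H = [[-11, 2], [2, -4]]
Verify stationarity: grad f(x*) = H x* + g = (0, 0).
Eigenvalues of H: -11.5311, -3.4689.
Both eigenvalues < 0, so H is negative definite -> x* is a strict local max.

max


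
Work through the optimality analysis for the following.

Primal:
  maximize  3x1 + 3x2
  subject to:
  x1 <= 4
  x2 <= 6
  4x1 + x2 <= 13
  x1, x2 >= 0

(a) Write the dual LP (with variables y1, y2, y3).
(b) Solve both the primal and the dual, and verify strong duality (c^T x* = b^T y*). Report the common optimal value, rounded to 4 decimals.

The standard primal-dual pair for 'max c^T x s.t. A x <= b, x >= 0' is:
  Dual:  min b^T y  s.t.  A^T y >= c,  y >= 0.

So the dual LP is:
  minimize  4y1 + 6y2 + 13y3
  subject to:
    y1 + 4y3 >= 3
    y2 + y3 >= 3
    y1, y2, y3 >= 0

Solving the primal: x* = (1.75, 6).
  primal value c^T x* = 23.25.
Solving the dual: y* = (0, 2.25, 0.75).
  dual value b^T y* = 23.25.
Strong duality: c^T x* = b^T y*. Confirmed.

23.25


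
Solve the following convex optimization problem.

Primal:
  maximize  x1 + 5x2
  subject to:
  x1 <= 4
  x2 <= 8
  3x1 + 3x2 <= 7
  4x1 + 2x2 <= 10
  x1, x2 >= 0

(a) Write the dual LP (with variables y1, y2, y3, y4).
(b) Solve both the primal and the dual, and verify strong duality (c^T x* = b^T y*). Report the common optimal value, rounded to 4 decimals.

The standard primal-dual pair for 'max c^T x s.t. A x <= b, x >= 0' is:
  Dual:  min b^T y  s.t.  A^T y >= c,  y >= 0.

So the dual LP is:
  minimize  4y1 + 8y2 + 7y3 + 10y4
  subject to:
    y1 + 3y3 + 4y4 >= 1
    y2 + 3y3 + 2y4 >= 5
    y1, y2, y3, y4 >= 0

Solving the primal: x* = (0, 2.3333).
  primal value c^T x* = 11.6667.
Solving the dual: y* = (0, 0, 1.6667, 0).
  dual value b^T y* = 11.6667.
Strong duality: c^T x* = b^T y*. Confirmed.

11.6667


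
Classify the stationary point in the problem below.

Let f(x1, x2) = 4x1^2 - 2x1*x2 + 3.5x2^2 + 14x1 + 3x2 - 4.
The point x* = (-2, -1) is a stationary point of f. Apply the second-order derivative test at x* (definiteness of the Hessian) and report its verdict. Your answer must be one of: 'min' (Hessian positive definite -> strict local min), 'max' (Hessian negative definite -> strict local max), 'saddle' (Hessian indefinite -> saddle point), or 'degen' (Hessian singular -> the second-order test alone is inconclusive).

Compute the Hessian H = grad^2 f:
  H = [[8, -2], [-2, 7]]
Verify stationarity: grad f(x*) = H x* + g = (0, 0).
Eigenvalues of H: 5.4384, 9.5616.
Both eigenvalues > 0, so H is positive definite -> x* is a strict local min.

min


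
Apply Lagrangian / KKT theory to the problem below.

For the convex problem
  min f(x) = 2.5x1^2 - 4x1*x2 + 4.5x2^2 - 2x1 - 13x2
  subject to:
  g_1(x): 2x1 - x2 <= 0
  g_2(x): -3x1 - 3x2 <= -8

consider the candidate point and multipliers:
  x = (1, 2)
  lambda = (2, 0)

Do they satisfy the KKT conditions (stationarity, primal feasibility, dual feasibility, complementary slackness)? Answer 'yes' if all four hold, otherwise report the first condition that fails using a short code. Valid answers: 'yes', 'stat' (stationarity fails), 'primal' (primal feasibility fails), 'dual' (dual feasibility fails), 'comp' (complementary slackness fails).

Gradient of f: grad f(x) = Q x + c = (-5, 1)
Constraint values g_i(x) = a_i^T x - b_i:
  g_1((1, 2)) = 0
  g_2((1, 2)) = -1
Stationarity residual: grad f(x) + sum_i lambda_i a_i = (-1, -1)
  -> stationarity FAILS
Primal feasibility (all g_i <= 0): OK
Dual feasibility (all lambda_i >= 0): OK
Complementary slackness (lambda_i * g_i(x) = 0 for all i): OK

Verdict: the first failing condition is stationarity -> stat.

stat


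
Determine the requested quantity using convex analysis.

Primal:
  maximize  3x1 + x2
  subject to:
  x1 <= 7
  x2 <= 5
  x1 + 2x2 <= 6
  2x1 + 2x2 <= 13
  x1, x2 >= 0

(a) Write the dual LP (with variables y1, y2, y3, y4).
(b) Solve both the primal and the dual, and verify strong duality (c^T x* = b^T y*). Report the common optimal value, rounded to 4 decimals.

The standard primal-dual pair for 'max c^T x s.t. A x <= b, x >= 0' is:
  Dual:  min b^T y  s.t.  A^T y >= c,  y >= 0.

So the dual LP is:
  minimize  7y1 + 5y2 + 6y3 + 13y4
  subject to:
    y1 + y3 + 2y4 >= 3
    y2 + 2y3 + 2y4 >= 1
    y1, y2, y3, y4 >= 0

Solving the primal: x* = (6, 0).
  primal value c^T x* = 18.
Solving the dual: y* = (0, 0, 3, 0).
  dual value b^T y* = 18.
Strong duality: c^T x* = b^T y*. Confirmed.

18


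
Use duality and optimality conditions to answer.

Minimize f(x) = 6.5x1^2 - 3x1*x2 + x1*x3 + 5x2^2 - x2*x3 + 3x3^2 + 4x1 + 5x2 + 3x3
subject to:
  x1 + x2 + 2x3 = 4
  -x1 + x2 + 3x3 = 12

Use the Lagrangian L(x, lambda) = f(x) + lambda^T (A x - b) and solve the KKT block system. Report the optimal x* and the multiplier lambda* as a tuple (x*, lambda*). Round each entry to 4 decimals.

Form the Lagrangian:
  L(x, lambda) = (1/2) x^T Q x + c^T x + lambda^T (A x - b)
Stationarity (grad_x L = 0): Q x + c + A^T lambda = 0.
Primal feasibility: A x = b.

This gives the KKT block system:
  [ Q   A^T ] [ x     ]   [-c ]
  [ A    0  ] [ lambda ] = [ b ]

Solving the linear system:
  x*      = (-2.3138, -0.4311, 3.3724)
  lambda* = (8.5777, -12.8358)
  f(x*)   = 59.2126

x* = (-2.3138, -0.4311, 3.3724), lambda* = (8.5777, -12.8358)
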